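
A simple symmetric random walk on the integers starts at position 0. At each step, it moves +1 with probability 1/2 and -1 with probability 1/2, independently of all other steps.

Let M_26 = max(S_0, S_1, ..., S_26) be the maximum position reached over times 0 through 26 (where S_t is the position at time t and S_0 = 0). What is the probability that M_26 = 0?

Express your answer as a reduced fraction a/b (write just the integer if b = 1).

Let M_26 = max(S_0,...,S_26). Use the reflection principle: for j ≥ 1, #{paths with M_26 ≥ j} = #{S_26 ≥ j} + #{S_26 ≥ j+1}.
P(M_26 ≥ 0) = 1 since S_0 = 0, so #{M_26 ≥ 0} = 67108864.
#{M_26 ≥ 1} = #{S_26 ≥ 1} + #{S_26 ≥ 2} = 28354132 + 28354132 = 56708264.
#{M_26 = 0} = 67108864 - 56708264 = 10400600.
P(M_26 = 0) = 10400600/67108864 = 1300075/8388608

Answer: 1300075/8388608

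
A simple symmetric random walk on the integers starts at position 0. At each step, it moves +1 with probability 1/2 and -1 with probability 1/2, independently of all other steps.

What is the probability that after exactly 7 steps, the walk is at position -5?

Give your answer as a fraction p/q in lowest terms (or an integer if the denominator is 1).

Answer: 7/128

Derivation:
To reach position -5 after 7 steps: need 1 step of +1 and 6 of -1.
Favorable paths: C(7,1) = 7
Total paths: 2^7 = 128
P = 7/128 = 7/128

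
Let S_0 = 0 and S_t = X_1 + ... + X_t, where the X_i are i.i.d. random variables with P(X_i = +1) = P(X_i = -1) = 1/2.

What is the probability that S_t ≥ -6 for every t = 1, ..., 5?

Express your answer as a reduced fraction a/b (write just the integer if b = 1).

Let f(t,s) = #length-t paths at position s with S_1..S_t all ≥ -6.
f(t,s) = f(t-1,s-1) + f(t-1,s+1) for s ≥ -6; f(t,s) = 0 for s < -6.
t=0: f(0,0)=1
t=1: f(1,-1)=1 f(1,1)=1
t=2: f(2,-2)=1 f(2,0)=2 f(2,2)=1
t=3: f(3,-3)=1 f(3,-1)=3 f(3,1)=3 f(3,3)=1
t=4: f(4,-4)=1 f(4,-2)=4 f(4,0)=6 f(4,2)=4 f(4,4)=1
t=5: f(5,-5)=1 f(5,-3)=5 f(5,-1)=10 f(5,1)=10 f(5,3)=5 f(5,5)=1
Σ_s f(5,s) = 32
P = 32/32 = 1

Answer: 1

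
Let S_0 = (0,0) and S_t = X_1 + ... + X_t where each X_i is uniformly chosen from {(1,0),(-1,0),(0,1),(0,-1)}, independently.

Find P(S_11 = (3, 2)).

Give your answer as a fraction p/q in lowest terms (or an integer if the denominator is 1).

Answer: 38115/2097152

Derivation:
Let h be the number of horizontal steps (so 11-h are vertical). To end at (3,2) need (h+3)/2 right-steps and ((11-h)+2)/2 up-steps.
Sum over h with 3 ≤ h ≤ 9, h ≡ 1 (mod 2), 11-h ≡ 0 (mod 2):
h=3: C(11,3)·C(3,3)·C(8,5) = 165·1·56 = 9240
h=5: C(11,5)·C(5,4)·C(6,4) = 462·5·15 = 34650
h=7: C(11,7)·C(7,5)·C(4,3) = 330·21·4 = 27720
h=9: C(11,9)·C(9,6)·C(2,2) = 55·84·1 = 4620
Total favorable: 76230
Total paths: 4^11 = 4194304
P = 76230/4194304 = 38115/2097152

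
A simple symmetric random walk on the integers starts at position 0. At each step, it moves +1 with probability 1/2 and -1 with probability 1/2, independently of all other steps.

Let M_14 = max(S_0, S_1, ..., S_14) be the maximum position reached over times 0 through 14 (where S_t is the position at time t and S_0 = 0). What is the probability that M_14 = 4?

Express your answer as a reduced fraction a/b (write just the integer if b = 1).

Let M_14 = max(S_0,...,S_14). Use the reflection principle: for j ≥ 1, #{paths with M_14 ≥ j} = #{S_14 ≥ j} + #{S_14 ≥ j+1}.
By reflection, #{M_14 ≥ 4} = #{S_14 ≥ 4} + #{S_14 ≥ 5} = 3473 + 1471 = 4944.
#{M_14 ≥ 5} = #{S_14 ≥ 5} + #{S_14 ≥ 6} = 1471 + 1471 = 2942.
#{M_14 = 4} = 4944 - 2942 = 2002.
P(M_14 = 4) = 2002/16384 = 1001/8192

Answer: 1001/8192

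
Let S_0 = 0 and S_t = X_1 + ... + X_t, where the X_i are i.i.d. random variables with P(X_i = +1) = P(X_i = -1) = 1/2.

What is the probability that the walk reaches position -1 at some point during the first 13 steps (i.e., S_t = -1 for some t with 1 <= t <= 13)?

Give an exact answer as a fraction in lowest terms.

Count via complement. Let g(t,s) = #length-t paths at position s with S_1..S_t all ≠ -1.
g(t,s) = g(t-1,s-1) + g(t-1,s+1) for s ≠ -1; g(t,-1) = 0.
t=0: g(0,0)=1
t=1: g(1,1)=1
t=2: g(2,0)=1 g(2,2)=1
t=3: g(3,1)=2 g(3,3)=1
t=4: g(4,0)=2 g(4,2)=3 g(4,4)=1
t=5: g(5,1)=5 g(5,3)=4 g(5,5)=1
t=6: g(6,0)=5 g(6,2)=9 g(6,4)=5 g(6,6)=1
t=7: g(7,1)=14 g(7,3)=14 g(7,5)=6 g(7,7)=1
t=8: g(8,0)=14 g(8,2)=28 g(8,4)=20 g(8,6)=7 g(8,8)=1
t=9: g(9,1)=42 g(9,3)=48 g(9,5)=27 g(9,7)=8 g(9,9)=1
t=10: g(10,0)=42 g(10,2)=90 g(10,4)=75 g(10,6)=35 g(10,8)=9 g(10,10)=1
t=11: g(11,1)=132 g(11,3)=165 g(11,5)=110 g(11,7)=44 g(11,9)=10 g(11,11)=1
t=12: g(12,0)=132 g(12,2)=297 g(12,4)=275 g(12,6)=154 g(12,8)=54 g(12,10)=11 g(12,12)=1
t=13: g(13,1)=429 g(13,3)=572 g(13,5)=429 g(13,7)=208 g(13,9)=65 g(13,11)=12 g(13,13)=1
Paths never hitting -1: Σ_s g(13,s) = 1716
Paths hitting -1: 2^13 - 1716 = 6476
P = 6476/8192 = 1619/2048

Answer: 1619/2048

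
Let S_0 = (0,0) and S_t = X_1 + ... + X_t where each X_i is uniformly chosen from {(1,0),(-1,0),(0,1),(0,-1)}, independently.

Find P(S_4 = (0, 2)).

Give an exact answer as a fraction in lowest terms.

Let h be the number of horizontal steps (so 4-h are vertical). To end at (0,2) need (h+0)/2 right-steps and ((4-h)+2)/2 up-steps.
Sum over h with 0 ≤ h ≤ 2, h ≡ 0 (mod 2), 4-h ≡ 0 (mod 2):
h=0: C(4,0)·C(0,0)·C(4,3) = 1·1·4 = 4
h=2: C(4,2)·C(2,1)·C(2,2) = 6·2·1 = 12
Total favorable: 16
Total paths: 4^4 = 256
P = 16/256 = 1/16

Answer: 1/16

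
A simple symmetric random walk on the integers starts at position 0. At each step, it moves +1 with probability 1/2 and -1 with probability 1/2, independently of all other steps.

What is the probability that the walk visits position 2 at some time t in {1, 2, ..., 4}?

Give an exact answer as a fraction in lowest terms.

Answer: 3/8

Derivation:
Count via complement. Let g(t,s) = #length-t paths at position s with S_1..S_t all ≠ 2.
g(t,s) = g(t-1,s-1) + g(t-1,s+1) for s ≠ 2; g(t,2) = 0.
t=0: g(0,0)=1
t=1: g(1,-1)=1 g(1,1)=1
t=2: g(2,-2)=1 g(2,0)=2
t=3: g(3,-3)=1 g(3,-1)=3 g(3,1)=2
t=4: g(4,-4)=1 g(4,-2)=4 g(4,0)=5
Paths never hitting 2: Σ_s g(4,s) = 10
Paths hitting 2: 2^4 - 10 = 6
P = 6/16 = 3/8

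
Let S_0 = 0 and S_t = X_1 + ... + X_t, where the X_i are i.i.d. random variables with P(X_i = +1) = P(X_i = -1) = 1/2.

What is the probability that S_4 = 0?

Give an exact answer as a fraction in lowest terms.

To return to 0 after 4 steps: need exactly 2 steps of +1 and 2 of -1.
Favorable paths: C(4,2) = 6
Total paths: 2^4 = 16
P = 6/16 = 3/8

Answer: 3/8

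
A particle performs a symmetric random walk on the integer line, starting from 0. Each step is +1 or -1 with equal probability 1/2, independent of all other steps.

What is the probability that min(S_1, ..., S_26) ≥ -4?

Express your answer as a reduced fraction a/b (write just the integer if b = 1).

Let f(t,s) = #length-t paths at position s with S_1..S_t all ≥ -4.
f(t,s) = f(t-1,s-1) + f(t-1,s+1) for s ≥ -4; f(t,s) = 0 for s < -4.
t=0: f(0,0)=1
t=1: f(1,-1)=1 f(1,1)=1
t=2: f(2,-2)=1 f(2,0)=2 f(2,2)=1
t=3: f(3,-3)=1 f(3,-1)=3 f(3,1)=3 f(3,3)=1
t=4: f(4,-4)=1 f(4,-2)=4 f(4,0)=6 f(4,2)=4 f(4,4)=1
t=5: f(5,-3)=5 f(5,-1)=10 f(5,1)=10 f(5,3)=5 f(5,5)=1
t=6: f(6,-4)=5 f(6,-2)=15 f(6,0)=20 f(6,2)=15 f(6,4)=6 f(6,6)=1
t=7: f(7,-3)=20 f(7,-1)=35 f(7,1)=35 f(7,3)=21 f(7,5)=7 f(7,7)=1
t=8: f(8,-4)=20 f(8,-2)=55 f(8,0)=70 f(8,2)=56 f(8,4)=28 f(8,6)=8 f(8,8)=1
t=9: f(9,-3)=75 f(9,-1)=125 f(9,1)=126 f(9,3)=84 f(9,5)=36 f(9,7)=9 f(9,9)=1
t=10: f(10,-4)=75 f(10,-2)=200 f(10,0)=251 f(10,2)=210 f(10,4)=120 f(10,6)=45 f(10,8)=10 f(10,10)=1
t=11: f(11,-3)=275 f(11,-1)=451 f(11,1)=461 f(11,3)=330 f(11,5)=165 f(11,7)=55 f(11,9)=11 f(11,11)=1
t=12: f(12,-4)=275 f(12,-2)=726 f(12,0)=912 f(12,2)=791 f(12,4)=495 f(12,6)=220 f(12,8)=66 f(12,10)=12 f(12,12)=1
t=13: f(13,-3)=1001 f(13,-1)=1638 f(13,1)=1703 f(13,3)=1286 f(13,5)=715 f(13,7)=286 f(13,9)=78 f(13,11)=13 f(13,13)=1
t=14: f(14,-4)=1001 f(14,-2)=2639 f(14,0)=3341 f(14,2)=2989 f(14,4)=2001 f(14,6)=1001 f(14,8)=364 f(14,10)=91 f(14,12)=14 f(14,14)=1
t=15: f(15,-3)=3640 f(15,-1)=5980 f(15,1)=6330 f(15,3)=4990 f(15,5)=3002 f(15,7)=1365 f(15,9)=455 f(15,11)=105 f(15,13)=15 f(15,15)=1
t=16: f(16,-4)=3640 f(16,-2)=9620 f(16,0)=12310 f(16,2)=11320 f(16,4)=7992 f(16,6)=4367 f(16,8)=1820 f(16,10)=560 f(16,12)=120 f(16,14)=16 f(16,16)=1
t=17: f(17,-3)=13260 f(17,-1)=21930 f(17,1)=23630 f(17,3)=19312 f(17,5)=12359 f(17,7)=6187 f(17,9)=2380 f(17,11)=680 f(17,13)=136 f(17,15)=17 f(17,17)=1
t=18: f(18,-4)=13260 f(18,-2)=35190 f(18,0)=45560 f(18,2)=42942 f(18,4)=31671 f(18,6)=18546 f(18,8)=8567 f(18,10)=3060 f(18,12)=816 f(18,14)=153 f(18,16)=18 f(18,18)=1
t=19: f(19,-3)=48450 f(19,-1)=80750 f(19,1)=88502 f(19,3)=74613 f(19,5)=50217 f(19,7)=27113 f(19,9)=11627 f(19,11)=3876 f(19,13)=969 f(19,15)=171 f(19,17)=19 f(19,19)=1
t=20: f(20,-4)=48450 f(20,-2)=129200 f(20,0)=169252 f(20,2)=163115 f(20,4)=124830 f(20,6)=77330 f(20,8)=38740 f(20,10)=15503 f(20,12)=4845 f(20,14)=1140 f(20,16)=190 f(20,18)=20 f(20,20)=1
t=21: f(21,-3)=177650 f(21,-1)=298452 f(21,1)=332367 f(21,3)=287945 f(21,5)=202160 f(21,7)=116070 f(21,9)=54243 f(21,11)=20348 f(21,13)=5985 f(21,15)=1330 f(21,17)=210 f(21,19)=21 f(21,21)=1
t=22: f(22,-4)=177650 f(22,-2)=476102 f(22,0)=630819 f(22,2)=620312 f(22,4)=490105 f(22,6)=318230 f(22,8)=170313 f(22,10)=74591 f(22,12)=26333 f(22,14)=7315 f(22,16)=1540 f(22,18)=231 f(22,20)=22 f(22,22)=1
t=23: f(23,-3)=653752 f(23,-1)=1106921 f(23,1)=1251131 f(23,3)=1110417 f(23,5)=808335 f(23,7)=488543 f(23,9)=244904 f(23,11)=100924 f(23,13)=33648 f(23,15)=8855 f(23,17)=1771 f(23,19)=253 f(23,21)=23 f(23,23)=1
t=24: f(24,-4)=653752 f(24,-2)=1760673 f(24,0)=2358052 f(24,2)=2361548 f(24,4)=1918752 f(24,6)=1296878 f(24,8)=733447 f(24,10)=345828 f(24,12)=134572 f(24,14)=42503 f(24,16)=10626 f(24,18)=2024 f(24,20)=276 f(24,22)=24 f(24,24)=1
t=25: f(25,-3)=2414425 f(25,-1)=4118725 f(25,1)=4719600 f(25,3)=4280300 f(25,5)=3215630 f(25,7)=2030325 f(25,9)=1079275 f(25,11)=480400 f(25,13)=177075 f(25,15)=53129 f(25,17)=12650 f(25,19)=2300 f(25,21)=300 f(25,23)=25 f(25,25)=1
t=26: f(26,-4)=2414425 f(26,-2)=6533150 f(26,0)=8838325 f(26,2)=8999900 f(26,4)=7495930 f(26,6)=5245955 f(26,8)=3109600 f(26,10)=1559675 f(26,12)=657475 f(26,14)=230204 f(26,16)=65779 f(26,18)=14950 f(26,20)=2600 f(26,22)=325 f(26,24)=26 f(26,26)=1
Σ_s f(26,s) = 45168320
P = 45168320/67108864 = 705755/1048576

Answer: 705755/1048576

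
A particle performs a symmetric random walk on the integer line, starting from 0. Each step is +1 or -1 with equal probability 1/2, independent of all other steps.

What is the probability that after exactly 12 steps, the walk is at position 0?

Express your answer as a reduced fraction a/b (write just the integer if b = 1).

To return to 0 after 12 steps: need exactly 6 steps of +1 and 6 of -1.
Favorable paths: C(12,6) = 924
Total paths: 2^12 = 4096
P = 924/4096 = 231/1024

Answer: 231/1024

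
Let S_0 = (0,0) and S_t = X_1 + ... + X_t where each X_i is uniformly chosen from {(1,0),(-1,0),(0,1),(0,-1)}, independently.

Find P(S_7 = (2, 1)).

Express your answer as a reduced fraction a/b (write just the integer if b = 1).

Let h be the number of horizontal steps (so 7-h are vertical). To end at (2,1) need (h+2)/2 right-steps and ((7-h)+1)/2 up-steps.
Sum over h with 2 ≤ h ≤ 6, h ≡ 0 (mod 2), 7-h ≡ 1 (mod 2):
h=2: C(7,2)·C(2,2)·C(5,3) = 21·1·10 = 210
h=4: C(7,4)·C(4,3)·C(3,2) = 35·4·3 = 420
h=6: C(7,6)·C(6,4)·C(1,1) = 7·15·1 = 105
Total favorable: 735
Total paths: 4^7 = 16384
P = 735/16384 = 735/16384

Answer: 735/16384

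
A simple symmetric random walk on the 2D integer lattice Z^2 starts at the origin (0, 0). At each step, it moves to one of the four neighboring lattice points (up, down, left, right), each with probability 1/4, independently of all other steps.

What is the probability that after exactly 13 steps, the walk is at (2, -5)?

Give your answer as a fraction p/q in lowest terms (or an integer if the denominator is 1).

Let h be the number of horizontal steps (so 13-h are vertical). To end at (2,-5) need (h+2)/2 right-steps and ((13-h)-5)/2 up-steps.
Sum over h with 2 ≤ h ≤ 8, h ≡ 0 (mod 2), 13-h ≡ 1 (mod 2):
h=2: C(13,2)·C(2,2)·C(11,3) = 78·1·165 = 12870
h=4: C(13,4)·C(4,3)·C(9,2) = 715·4·36 = 102960
h=6: C(13,6)·C(6,4)·C(7,1) = 1716·15·7 = 180180
h=8: C(13,8)·C(8,5)·C(5,0) = 1287·56·1 = 72072
Total favorable: 368082
Total paths: 4^13 = 67108864
P = 368082/67108864 = 184041/33554432

Answer: 184041/33554432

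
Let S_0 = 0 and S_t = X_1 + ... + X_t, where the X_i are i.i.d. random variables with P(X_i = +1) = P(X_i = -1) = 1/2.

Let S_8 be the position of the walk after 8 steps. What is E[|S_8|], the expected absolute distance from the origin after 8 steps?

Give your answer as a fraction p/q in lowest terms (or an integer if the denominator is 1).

Answer: 35/16

Derivation:
S_8 takes values m ≡ 0 (mod 2) with |m| ≤ 8; P(S_8=m) = C(8,(8+m)/2)/2^8.
Total paths: 2^8 = 256
Distribution: P(S=-8)=1/256, P(S=-6)=8/256, P(S=-4)=28/256, P(S=-2)=56/256, P(S=0)=70/256, P(S=2)=56/256, P(S=4)=28/256, P(S=6)=8/256, P(S=8)=1/256
E[|S_8|] = Σ_m |m|·P(S_8=m) = 560/256 = 35/16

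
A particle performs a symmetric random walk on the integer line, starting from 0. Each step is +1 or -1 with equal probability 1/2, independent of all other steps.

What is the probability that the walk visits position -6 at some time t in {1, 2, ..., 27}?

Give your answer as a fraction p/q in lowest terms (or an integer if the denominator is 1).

Count via complement. Let g(t,s) = #length-t paths at position s with S_1..S_t all ≠ -6.
g(t,s) = g(t-1,s-1) + g(t-1,s+1) for s ≠ -6; g(t,-6) = 0.
t=0: g(0,0)=1
t=1: g(1,-1)=1 g(1,1)=1
t=2: g(2,-2)=1 g(2,0)=2 g(2,2)=1
t=3: g(3,-3)=1 g(3,-1)=3 g(3,1)=3 g(3,3)=1
t=4: g(4,-4)=1 g(4,-2)=4 g(4,0)=6 g(4,2)=4 g(4,4)=1
t=5: g(5,-5)=1 g(5,-3)=5 g(5,-1)=10 g(5,1)=10 g(5,3)=5 g(5,5)=1
t=6: g(6,-4)=6 g(6,-2)=15 g(6,0)=20 g(6,2)=15 g(6,4)=6 g(6,6)=1
t=7: g(7,-5)=6 g(7,-3)=21 g(7,-1)=35 g(7,1)=35 g(7,3)=21 g(7,5)=7 g(7,7)=1
t=8: g(8,-4)=27 g(8,-2)=56 g(8,0)=70 g(8,2)=56 g(8,4)=28 g(8,6)=8 g(8,8)=1
t=9: g(9,-5)=27 g(9,-3)=83 g(9,-1)=126 g(9,1)=126 g(9,3)=84 g(9,5)=36 g(9,7)=9 g(9,9)=1
t=10: g(10,-4)=110 g(10,-2)=209 g(10,0)=252 g(10,2)=210 g(10,4)=120 g(10,6)=45 g(10,8)=10 g(10,10)=1
t=11: g(11,-5)=110 g(11,-3)=319 g(11,-1)=461 g(11,1)=462 g(11,3)=330 g(11,5)=165 g(11,7)=55 g(11,9)=11 g(11,11)=1
t=12: g(12,-4)=429 g(12,-2)=780 g(12,0)=923 g(12,2)=792 g(12,4)=495 g(12,6)=220 g(12,8)=66 g(12,10)=12 g(12,12)=1
t=13: g(13,-5)=429 g(13,-3)=1209 g(13,-1)=1703 g(13,1)=1715 g(13,3)=1287 g(13,5)=715 g(13,7)=286 g(13,9)=78 g(13,11)=13 g(13,13)=1
t=14: g(14,-4)=1638 g(14,-2)=2912 g(14,0)=3418 g(14,2)=3002 g(14,4)=2002 g(14,6)=1001 g(14,8)=364 g(14,10)=91 g(14,12)=14 g(14,14)=1
t=15: g(15,-5)=1638 g(15,-3)=4550 g(15,-1)=6330 g(15,1)=6420 g(15,3)=5004 g(15,5)=3003 g(15,7)=1365 g(15,9)=455 g(15,11)=105 g(15,13)=15 g(15,15)=1
t=16: g(16,-4)=6188 g(16,-2)=10880 g(16,0)=12750 g(16,2)=11424 g(16,4)=8007 g(16,6)=4368 g(16,8)=1820 g(16,10)=560 g(16,12)=120 g(16,14)=16 g(16,16)=1
t=17: g(17,-5)=6188 g(17,-3)=17068 g(17,-1)=23630 g(17,1)=24174 g(17,3)=19431 g(17,5)=12375 g(17,7)=6188 g(17,9)=2380 g(17,11)=680 g(17,13)=136 g(17,15)=17 g(17,17)=1
t=18: g(18,-4)=23256 g(18,-2)=40698 g(18,0)=47804 g(18,2)=43605 g(18,4)=31806 g(18,6)=18563 g(18,8)=8568 g(18,10)=3060 g(18,12)=816 g(18,14)=153 g(18,16)=18 g(18,18)=1
t=19: g(19,-5)=23256 g(19,-3)=63954 g(19,-1)=88502 g(19,1)=91409 g(19,3)=75411 g(19,5)=50369 g(19,7)=27131 g(19,9)=11628 g(19,11)=3876 g(19,13)=969 g(19,15)=171 g(19,17)=19 g(19,19)=1
t=20: g(20,-4)=87210 g(20,-2)=152456 g(20,0)=179911 g(20,2)=166820 g(20,4)=125780 g(20,6)=77500 g(20,8)=38759 g(20,10)=15504 g(20,12)=4845 g(20,14)=1140 g(20,16)=190 g(20,18)=20 g(20,20)=1
t=21: g(21,-5)=87210 g(21,-3)=239666 g(21,-1)=332367 g(21,1)=346731 g(21,3)=292600 g(21,5)=203280 g(21,7)=116259 g(21,9)=54263 g(21,11)=20349 g(21,13)=5985 g(21,15)=1330 g(21,17)=210 g(21,19)=21 g(21,21)=1
t=22: g(22,-4)=326876 g(22,-2)=572033 g(22,0)=679098 g(22,2)=639331 g(22,4)=495880 g(22,6)=319539 g(22,8)=170522 g(22,10)=74612 g(22,12)=26334 g(22,14)=7315 g(22,16)=1540 g(22,18)=231 g(22,20)=22 g(22,22)=1
t=23: g(23,-5)=326876 g(23,-3)=898909 g(23,-1)=1251131 g(23,1)=1318429 g(23,3)=1135211 g(23,5)=815419 g(23,7)=490061 g(23,9)=245134 g(23,11)=100946 g(23,13)=33649 g(23,15)=8855 g(23,17)=1771 g(23,19)=253 g(23,21)=23 g(23,23)=1
t=24: g(24,-4)=1225785 g(24,-2)=2150040 g(24,0)=2569560 g(24,2)=2453640 g(24,4)=1950630 g(24,6)=1305480 g(24,8)=735195 g(24,10)=346080 g(24,12)=134595 g(24,14)=42504 g(24,16)=10626 g(24,18)=2024 g(24,20)=276 g(24,22)=24 g(24,24)=1
t=25: g(25,-5)=1225785 g(25,-3)=3375825 g(25,-1)=4719600 g(25,1)=5023200 g(25,3)=4404270 g(25,5)=3256110 g(25,7)=2040675 g(25,9)=1081275 g(25,11)=480675 g(25,13)=177099 g(25,15)=53130 g(25,17)=12650 g(25,19)=2300 g(25,21)=300 g(25,23)=25 g(25,25)=1
t=26: g(26,-4)=4601610 g(26,-2)=8095425 g(26,0)=9742800 g(26,2)=9427470 g(26,4)=7660380 g(26,6)=5296785 g(26,8)=3121950 g(26,10)=1561950 g(26,12)=657774 g(26,14)=230229 g(26,16)=65780 g(26,18)=14950 g(26,20)=2600 g(26,22)=325 g(26,24)=26 g(26,26)=1
t=27: g(27,-5)=4601610 g(27,-3)=12697035 g(27,-1)=17838225 g(27,1)=19170270 g(27,3)=17087850 g(27,5)=12957165 g(27,7)=8418735 g(27,9)=4683900 g(27,11)=2219724 g(27,13)=888003 g(27,15)=296009 g(27,17)=80730 g(27,19)=17550 g(27,21)=2925 g(27,23)=351 g(27,25)=27 g(27,27)=1
Paths never hitting -6: Σ_s g(27,s) = 100960110
Paths hitting -6: 2^27 - 100960110 = 33257618
P = 33257618/134217728 = 16628809/67108864

Answer: 16628809/67108864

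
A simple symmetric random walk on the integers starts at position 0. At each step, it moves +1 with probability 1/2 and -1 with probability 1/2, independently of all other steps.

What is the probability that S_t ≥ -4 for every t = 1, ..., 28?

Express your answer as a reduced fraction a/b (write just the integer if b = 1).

Answer: 87922215/134217728

Derivation:
Let f(t,s) = #length-t paths at position s with S_1..S_t all ≥ -4.
f(t,s) = f(t-1,s-1) + f(t-1,s+1) for s ≥ -4; f(t,s) = 0 for s < -4.
t=0: f(0,0)=1
t=1: f(1,-1)=1 f(1,1)=1
t=2: f(2,-2)=1 f(2,0)=2 f(2,2)=1
t=3: f(3,-3)=1 f(3,-1)=3 f(3,1)=3 f(3,3)=1
t=4: f(4,-4)=1 f(4,-2)=4 f(4,0)=6 f(4,2)=4 f(4,4)=1
t=5: f(5,-3)=5 f(5,-1)=10 f(5,1)=10 f(5,3)=5 f(5,5)=1
t=6: f(6,-4)=5 f(6,-2)=15 f(6,0)=20 f(6,2)=15 f(6,4)=6 f(6,6)=1
t=7: f(7,-3)=20 f(7,-1)=35 f(7,1)=35 f(7,3)=21 f(7,5)=7 f(7,7)=1
t=8: f(8,-4)=20 f(8,-2)=55 f(8,0)=70 f(8,2)=56 f(8,4)=28 f(8,6)=8 f(8,8)=1
t=9: f(9,-3)=75 f(9,-1)=125 f(9,1)=126 f(9,3)=84 f(9,5)=36 f(9,7)=9 f(9,9)=1
t=10: f(10,-4)=75 f(10,-2)=200 f(10,0)=251 f(10,2)=210 f(10,4)=120 f(10,6)=45 f(10,8)=10 f(10,10)=1
t=11: f(11,-3)=275 f(11,-1)=451 f(11,1)=461 f(11,3)=330 f(11,5)=165 f(11,7)=55 f(11,9)=11 f(11,11)=1
t=12: f(12,-4)=275 f(12,-2)=726 f(12,0)=912 f(12,2)=791 f(12,4)=495 f(12,6)=220 f(12,8)=66 f(12,10)=12 f(12,12)=1
t=13: f(13,-3)=1001 f(13,-1)=1638 f(13,1)=1703 f(13,3)=1286 f(13,5)=715 f(13,7)=286 f(13,9)=78 f(13,11)=13 f(13,13)=1
t=14: f(14,-4)=1001 f(14,-2)=2639 f(14,0)=3341 f(14,2)=2989 f(14,4)=2001 f(14,6)=1001 f(14,8)=364 f(14,10)=91 f(14,12)=14 f(14,14)=1
t=15: f(15,-3)=3640 f(15,-1)=5980 f(15,1)=6330 f(15,3)=4990 f(15,5)=3002 f(15,7)=1365 f(15,9)=455 f(15,11)=105 f(15,13)=15 f(15,15)=1
t=16: f(16,-4)=3640 f(16,-2)=9620 f(16,0)=12310 f(16,2)=11320 f(16,4)=7992 f(16,6)=4367 f(16,8)=1820 f(16,10)=560 f(16,12)=120 f(16,14)=16 f(16,16)=1
t=17: f(17,-3)=13260 f(17,-1)=21930 f(17,1)=23630 f(17,3)=19312 f(17,5)=12359 f(17,7)=6187 f(17,9)=2380 f(17,11)=680 f(17,13)=136 f(17,15)=17 f(17,17)=1
t=18: f(18,-4)=13260 f(18,-2)=35190 f(18,0)=45560 f(18,2)=42942 f(18,4)=31671 f(18,6)=18546 f(18,8)=8567 f(18,10)=3060 f(18,12)=816 f(18,14)=153 f(18,16)=18 f(18,18)=1
t=19: f(19,-3)=48450 f(19,-1)=80750 f(19,1)=88502 f(19,3)=74613 f(19,5)=50217 f(19,7)=27113 f(19,9)=11627 f(19,11)=3876 f(19,13)=969 f(19,15)=171 f(19,17)=19 f(19,19)=1
t=20: f(20,-4)=48450 f(20,-2)=129200 f(20,0)=169252 f(20,2)=163115 f(20,4)=124830 f(20,6)=77330 f(20,8)=38740 f(20,10)=15503 f(20,12)=4845 f(20,14)=1140 f(20,16)=190 f(20,18)=20 f(20,20)=1
t=21: f(21,-3)=177650 f(21,-1)=298452 f(21,1)=332367 f(21,3)=287945 f(21,5)=202160 f(21,7)=116070 f(21,9)=54243 f(21,11)=20348 f(21,13)=5985 f(21,15)=1330 f(21,17)=210 f(21,19)=21 f(21,21)=1
t=22: f(22,-4)=177650 f(22,-2)=476102 f(22,0)=630819 f(22,2)=620312 f(22,4)=490105 f(22,6)=318230 f(22,8)=170313 f(22,10)=74591 f(22,12)=26333 f(22,14)=7315 f(22,16)=1540 f(22,18)=231 f(22,20)=22 f(22,22)=1
t=23: f(23,-3)=653752 f(23,-1)=1106921 f(23,1)=1251131 f(23,3)=1110417 f(23,5)=808335 f(23,7)=488543 f(23,9)=244904 f(23,11)=100924 f(23,13)=33648 f(23,15)=8855 f(23,17)=1771 f(23,19)=253 f(23,21)=23 f(23,23)=1
t=24: f(24,-4)=653752 f(24,-2)=1760673 f(24,0)=2358052 f(24,2)=2361548 f(24,4)=1918752 f(24,6)=1296878 f(24,8)=733447 f(24,10)=345828 f(24,12)=134572 f(24,14)=42503 f(24,16)=10626 f(24,18)=2024 f(24,20)=276 f(24,22)=24 f(24,24)=1
t=25: f(25,-3)=2414425 f(25,-1)=4118725 f(25,1)=4719600 f(25,3)=4280300 f(25,5)=3215630 f(25,7)=2030325 f(25,9)=1079275 f(25,11)=480400 f(25,13)=177075 f(25,15)=53129 f(25,17)=12650 f(25,19)=2300 f(25,21)=300 f(25,23)=25 f(25,25)=1
t=26: f(26,-4)=2414425 f(26,-2)=6533150 f(26,0)=8838325 f(26,2)=8999900 f(26,4)=7495930 f(26,6)=5245955 f(26,8)=3109600 f(26,10)=1559675 f(26,12)=657475 f(26,14)=230204 f(26,16)=65779 f(26,18)=14950 f(26,20)=2600 f(26,22)=325 f(26,24)=26 f(26,26)=1
t=27: f(27,-3)=8947575 f(27,-1)=15371475 f(27,1)=17838225 f(27,3)=16495830 f(27,5)=12741885 f(27,7)=8355555 f(27,9)=4669275 f(27,11)=2217150 f(27,13)=887679 f(27,15)=295983 f(27,17)=80729 f(27,19)=17550 f(27,21)=2925 f(27,23)=351 f(27,25)=27 f(27,27)=1
t=28: f(28,-4)=8947575 f(28,-2)=24319050 f(28,0)=33209700 f(28,2)=34334055 f(28,4)=29237715 f(28,6)=21097440 f(28,8)=13024830 f(28,10)=6886425 f(28,12)=3104829 f(28,14)=1183662 f(28,16)=376712 f(28,18)=98279 f(28,20)=20475 f(28,22)=3276 f(28,24)=378 f(28,26)=28 f(28,28)=1
Σ_s f(28,s) = 175844430
P = 175844430/268435456 = 87922215/134217728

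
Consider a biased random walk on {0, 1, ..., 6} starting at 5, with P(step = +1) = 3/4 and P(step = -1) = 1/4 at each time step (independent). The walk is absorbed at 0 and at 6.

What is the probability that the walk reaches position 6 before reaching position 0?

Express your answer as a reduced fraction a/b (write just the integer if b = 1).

Answer: 363/364

Derivation:
Biased walk: p = 3/4, q = 1/4, r = q/p = 1/3
Gambler's ruin: P(hit 6 before 0 | start at 5) = (1 - r^a)/(1 - r^N)
r^5 = 1/243; r^6 = 1/729
P = (1 - 1/243) / (1 - 1/729) = 242/243 / 728/729 = 363/364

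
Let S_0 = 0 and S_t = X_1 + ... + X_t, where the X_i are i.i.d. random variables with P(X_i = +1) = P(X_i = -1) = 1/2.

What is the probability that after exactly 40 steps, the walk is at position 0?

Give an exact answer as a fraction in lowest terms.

Answer: 34461632205/274877906944

Derivation:
To return to 0 after 40 steps: need exactly 20 steps of +1 and 20 of -1.
Favorable paths: C(40,20) = 137846528820
Total paths: 2^40 = 1099511627776
P = 137846528820/1099511627776 = 34461632205/274877906944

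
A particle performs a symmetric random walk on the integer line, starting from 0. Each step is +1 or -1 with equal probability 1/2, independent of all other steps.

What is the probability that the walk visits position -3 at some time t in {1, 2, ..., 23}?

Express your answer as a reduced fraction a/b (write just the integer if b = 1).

Answer: 2270193/4194304

Derivation:
Count via complement. Let g(t,s) = #length-t paths at position s with S_1..S_t all ≠ -3.
g(t,s) = g(t-1,s-1) + g(t-1,s+1) for s ≠ -3; g(t,-3) = 0.
t=0: g(0,0)=1
t=1: g(1,-1)=1 g(1,1)=1
t=2: g(2,-2)=1 g(2,0)=2 g(2,2)=1
t=3: g(3,-1)=3 g(3,1)=3 g(3,3)=1
t=4: g(4,-2)=3 g(4,0)=6 g(4,2)=4 g(4,4)=1
t=5: g(5,-1)=9 g(5,1)=10 g(5,3)=5 g(5,5)=1
t=6: g(6,-2)=9 g(6,0)=19 g(6,2)=15 g(6,4)=6 g(6,6)=1
t=7: g(7,-1)=28 g(7,1)=34 g(7,3)=21 g(7,5)=7 g(7,7)=1
t=8: g(8,-2)=28 g(8,0)=62 g(8,2)=55 g(8,4)=28 g(8,6)=8 g(8,8)=1
t=9: g(9,-1)=90 g(9,1)=117 g(9,3)=83 g(9,5)=36 g(9,7)=9 g(9,9)=1
t=10: g(10,-2)=90 g(10,0)=207 g(10,2)=200 g(10,4)=119 g(10,6)=45 g(10,8)=10 g(10,10)=1
t=11: g(11,-1)=297 g(11,1)=407 g(11,3)=319 g(11,5)=164 g(11,7)=55 g(11,9)=11 g(11,11)=1
t=12: g(12,-2)=297 g(12,0)=704 g(12,2)=726 g(12,4)=483 g(12,6)=219 g(12,8)=66 g(12,10)=12 g(12,12)=1
t=13: g(13,-1)=1001 g(13,1)=1430 g(13,3)=1209 g(13,5)=702 g(13,7)=285 g(13,9)=78 g(13,11)=13 g(13,13)=1
t=14: g(14,-2)=1001 g(14,0)=2431 g(14,2)=2639 g(14,4)=1911 g(14,6)=987 g(14,8)=363 g(14,10)=91 g(14,12)=14 g(14,14)=1
t=15: g(15,-1)=3432 g(15,1)=5070 g(15,3)=4550 g(15,5)=2898 g(15,7)=1350 g(15,9)=454 g(15,11)=105 g(15,13)=15 g(15,15)=1
t=16: g(16,-2)=3432 g(16,0)=8502 g(16,2)=9620 g(16,4)=7448 g(16,6)=4248 g(16,8)=1804 g(16,10)=559 g(16,12)=120 g(16,14)=16 g(16,16)=1
t=17: g(17,-1)=11934 g(17,1)=18122 g(17,3)=17068 g(17,5)=11696 g(17,7)=6052 g(17,9)=2363 g(17,11)=679 g(17,13)=136 g(17,15)=17 g(17,17)=1
t=18: g(18,-2)=11934 g(18,0)=30056 g(18,2)=35190 g(18,4)=28764 g(18,6)=17748 g(18,8)=8415 g(18,10)=3042 g(18,12)=815 g(18,14)=153 g(18,16)=18 g(18,18)=1
t=19: g(19,-1)=41990 g(19,1)=65246 g(19,3)=63954 g(19,5)=46512 g(19,7)=26163 g(19,9)=11457 g(19,11)=3857 g(19,13)=968 g(19,15)=171 g(19,17)=19 g(19,19)=1
t=20: g(20,-2)=41990 g(20,0)=107236 g(20,2)=129200 g(20,4)=110466 g(20,6)=72675 g(20,8)=37620 g(20,10)=15314 g(20,12)=4825 g(20,14)=1139 g(20,16)=190 g(20,18)=20 g(20,20)=1
t=21: g(21,-1)=149226 g(21,1)=236436 g(21,3)=239666 g(21,5)=183141 g(21,7)=110295 g(21,9)=52934 g(21,11)=20139 g(21,13)=5964 g(21,15)=1329 g(21,17)=210 g(21,19)=21 g(21,21)=1
t=22: g(22,-2)=149226 g(22,0)=385662 g(22,2)=476102 g(22,4)=422807 g(22,6)=293436 g(22,8)=163229 g(22,10)=73073 g(22,12)=26103 g(22,14)=7293 g(22,16)=1539 g(22,18)=231 g(22,20)=22 g(22,22)=1
t=23: g(23,-1)=534888 g(23,1)=861764 g(23,3)=898909 g(23,5)=716243 g(23,7)=456665 g(23,9)=236302 g(23,11)=99176 g(23,13)=33396 g(23,15)=8832 g(23,17)=1770 g(23,19)=253 g(23,21)=23 g(23,23)=1
Paths never hitting -3: Σ_s g(23,s) = 3848222
Paths hitting -3: 2^23 - 3848222 = 4540386
P = 4540386/8388608 = 2270193/4194304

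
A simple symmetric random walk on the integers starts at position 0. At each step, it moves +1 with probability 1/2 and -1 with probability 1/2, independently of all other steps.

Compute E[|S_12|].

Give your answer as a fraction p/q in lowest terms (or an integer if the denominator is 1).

S_12 takes values m ≡ 0 (mod 2) with |m| ≤ 12; P(S_12=m) = C(12,(12+m)/2)/2^12.
Total paths: 2^12 = 4096
Distribution: P(S=-12)=1/4096, P(S=-10)=12/4096, P(S=-8)=66/4096, P(S=-6)=220/4096, P(S=-4)=495/4096, P(S=-2)=792/4096, P(S=0)=924/4096, P(S=2)=792/4096, P(S=4)=495/4096, P(S=6)=220/4096, P(S=8)=66/4096, P(S=10)=12/4096, P(S=12)=1/4096
E[|S_12|] = Σ_m |m|·P(S_12=m) = 11088/4096 = 693/256

Answer: 693/256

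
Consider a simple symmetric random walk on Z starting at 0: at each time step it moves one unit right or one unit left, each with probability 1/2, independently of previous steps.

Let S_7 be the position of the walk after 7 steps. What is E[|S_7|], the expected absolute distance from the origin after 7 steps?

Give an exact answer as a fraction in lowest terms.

S_7 takes values m ≡ 1 (mod 2) with |m| ≤ 7; P(S_7=m) = C(7,(7+m)/2)/2^7.
Total paths: 2^7 = 128
Distribution: P(S=-7)=1/128, P(S=-5)=7/128, P(S=-3)=21/128, P(S=-1)=35/128, P(S=1)=35/128, P(S=3)=21/128, P(S=5)=7/128, P(S=7)=1/128
E[|S_7|] = Σ_m |m|·P(S_7=m) = 280/128 = 35/16

Answer: 35/16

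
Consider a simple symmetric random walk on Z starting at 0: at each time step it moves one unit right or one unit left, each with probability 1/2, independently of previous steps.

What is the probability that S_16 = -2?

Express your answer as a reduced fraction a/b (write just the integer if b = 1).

To reach position -2 after 16 steps: need 7 steps of +1 and 9 of -1.
Favorable paths: C(16,7) = 11440
Total paths: 2^16 = 65536
P = 11440/65536 = 715/4096

Answer: 715/4096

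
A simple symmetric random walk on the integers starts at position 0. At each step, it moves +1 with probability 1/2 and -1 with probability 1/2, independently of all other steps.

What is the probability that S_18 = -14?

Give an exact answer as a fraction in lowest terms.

Answer: 153/262144

Derivation:
To reach position -14 after 18 steps: need 2 steps of +1 and 16 of -1.
Favorable paths: C(18,2) = 153
Total paths: 2^18 = 262144
P = 153/262144 = 153/262144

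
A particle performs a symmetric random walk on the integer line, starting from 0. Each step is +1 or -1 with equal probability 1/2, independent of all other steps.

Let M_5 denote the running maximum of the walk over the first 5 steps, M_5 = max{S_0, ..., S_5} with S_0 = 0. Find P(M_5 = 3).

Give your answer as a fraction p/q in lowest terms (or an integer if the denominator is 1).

Let M_5 = max(S_0,...,S_5). Use the reflection principle: for j ≥ 1, #{paths with M_5 ≥ j} = #{S_5 ≥ j} + #{S_5 ≥ j+1}.
By reflection, #{M_5 ≥ 3} = #{S_5 ≥ 3} + #{S_5 ≥ 4} = 6 + 1 = 7.
#{M_5 ≥ 4} = #{S_5 ≥ 4} + #{S_5 ≥ 5} = 1 + 1 = 2.
#{M_5 = 3} = 7 - 2 = 5.
P(M_5 = 3) = 5/32 = 5/32

Answer: 5/32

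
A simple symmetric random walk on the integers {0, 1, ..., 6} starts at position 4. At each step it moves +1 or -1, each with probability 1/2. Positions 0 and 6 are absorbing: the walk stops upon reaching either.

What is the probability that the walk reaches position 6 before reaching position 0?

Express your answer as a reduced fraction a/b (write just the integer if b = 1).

Symmetric walk (p = 1/2): the harmonic-function argument gives P(hit 6 before 0 | start at 4) = a/N.
P = 4/6 = 2/3

Answer: 2/3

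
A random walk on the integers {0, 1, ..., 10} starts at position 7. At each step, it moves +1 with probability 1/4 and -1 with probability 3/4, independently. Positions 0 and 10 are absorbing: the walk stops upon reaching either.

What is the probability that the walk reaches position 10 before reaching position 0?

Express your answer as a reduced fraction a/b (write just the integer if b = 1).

Biased walk: p = 1/4, q = 3/4, r = q/p = 3
Gambler's ruin: P(hit 10 before 0 | start at 7) = (1 - r^a)/(1 - r^N)
r^7 = 2187; r^10 = 59049
P = (1 - 2187) / (1 - 59049) = -2186 / -59048 = 1093/29524

Answer: 1093/29524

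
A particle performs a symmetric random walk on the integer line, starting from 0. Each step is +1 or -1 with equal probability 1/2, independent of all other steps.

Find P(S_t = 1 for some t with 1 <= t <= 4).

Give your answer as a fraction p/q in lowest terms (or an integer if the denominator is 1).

Answer: 5/8

Derivation:
Count via complement. Let g(t,s) = #length-t paths at position s with S_1..S_t all ≠ 1.
g(t,s) = g(t-1,s-1) + g(t-1,s+1) for s ≠ 1; g(t,1) = 0.
t=0: g(0,0)=1
t=1: g(1,-1)=1
t=2: g(2,-2)=1 g(2,0)=1
t=3: g(3,-3)=1 g(3,-1)=2
t=4: g(4,-4)=1 g(4,-2)=3 g(4,0)=2
Paths never hitting 1: Σ_s g(4,s) = 6
Paths hitting 1: 2^4 - 6 = 10
P = 10/16 = 5/8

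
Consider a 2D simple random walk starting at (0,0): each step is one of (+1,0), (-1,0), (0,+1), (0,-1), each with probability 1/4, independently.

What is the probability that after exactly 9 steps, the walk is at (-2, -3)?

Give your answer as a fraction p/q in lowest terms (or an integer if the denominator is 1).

Answer: 567/32768

Derivation:
Let h be the number of horizontal steps (so 9-h are vertical). To end at (-2,-3) need (h-2)/2 right-steps and ((9-h)-3)/2 up-steps.
Sum over h with 2 ≤ h ≤ 6, h ≡ 0 (mod 2), 9-h ≡ 1 (mod 2):
h=2: C(9,2)·C(2,0)·C(7,2) = 36·1·21 = 756
h=4: C(9,4)·C(4,1)·C(5,1) = 126·4·5 = 2520
h=6: C(9,6)·C(6,2)·C(3,0) = 84·15·1 = 1260
Total favorable: 4536
Total paths: 4^9 = 262144
P = 4536/262144 = 567/32768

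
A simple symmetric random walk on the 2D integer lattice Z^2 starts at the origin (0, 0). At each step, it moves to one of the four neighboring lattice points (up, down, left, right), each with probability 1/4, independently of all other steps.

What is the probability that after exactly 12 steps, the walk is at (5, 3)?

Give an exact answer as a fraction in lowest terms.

Answer: 3267/1048576

Derivation:
Let h be the number of horizontal steps (so 12-h are vertical). To end at (5,3) need (h+5)/2 right-steps and ((12-h)+3)/2 up-steps.
Sum over h with 5 ≤ h ≤ 9, h ≡ 1 (mod 2), 12-h ≡ 1 (mod 2):
h=5: C(12,5)·C(5,5)·C(7,5) = 792·1·21 = 16632
h=7: C(12,7)·C(7,6)·C(5,4) = 792·7·5 = 27720
h=9: C(12,9)·C(9,7)·C(3,3) = 220·36·1 = 7920
Total favorable: 52272
Total paths: 4^12 = 16777216
P = 52272/16777216 = 3267/1048576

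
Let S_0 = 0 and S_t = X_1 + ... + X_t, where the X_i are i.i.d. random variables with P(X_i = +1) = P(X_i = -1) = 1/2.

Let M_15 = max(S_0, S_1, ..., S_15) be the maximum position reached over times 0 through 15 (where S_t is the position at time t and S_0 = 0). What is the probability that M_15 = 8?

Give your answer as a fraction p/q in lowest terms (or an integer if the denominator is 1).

Answer: 455/32768

Derivation:
Let M_15 = max(S_0,...,S_15). Use the reflection principle: for j ≥ 1, #{paths with M_15 ≥ j} = #{S_15 ≥ j} + #{S_15 ≥ j+1}.
By reflection, #{M_15 ≥ 8} = #{S_15 ≥ 8} + #{S_15 ≥ 9} = 576 + 576 = 1152.
#{M_15 ≥ 9} = #{S_15 ≥ 9} + #{S_15 ≥ 10} = 576 + 121 = 697.
#{M_15 = 8} = 1152 - 697 = 455.
P(M_15 = 8) = 455/32768 = 455/32768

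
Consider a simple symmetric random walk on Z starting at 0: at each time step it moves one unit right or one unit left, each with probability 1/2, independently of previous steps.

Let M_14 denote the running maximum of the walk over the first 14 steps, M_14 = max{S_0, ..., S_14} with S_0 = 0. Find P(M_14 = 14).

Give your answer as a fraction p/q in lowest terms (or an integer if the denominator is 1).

Let M_14 = max(S_0,...,S_14). Use the reflection principle: for j ≥ 1, #{paths with M_14 ≥ j} = #{S_14 ≥ j} + #{S_14 ≥ j+1}.
By reflection, #{M_14 ≥ 14} = #{S_14 ≥ 14} + #{S_14 ≥ 15} = 1 + 0 = 1.
#{M_14 ≥ 15} = #{S_14 ≥ 15} + #{S_14 ≥ 16} = 0 + 0 = 0.
#{M_14 = 14} = 1 - 0 = 1.
P(M_14 = 14) = 1/16384 = 1/16384

Answer: 1/16384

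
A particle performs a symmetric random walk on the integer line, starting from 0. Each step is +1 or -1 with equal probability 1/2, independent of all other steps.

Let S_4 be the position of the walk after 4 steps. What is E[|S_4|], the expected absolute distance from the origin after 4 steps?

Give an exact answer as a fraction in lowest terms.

S_4 takes values m ≡ 0 (mod 2) with |m| ≤ 4; P(S_4=m) = C(4,(4+m)/2)/2^4.
Total paths: 2^4 = 16
Distribution: P(S=-4)=1/16, P(S=-2)=4/16, P(S=0)=6/16, P(S=2)=4/16, P(S=4)=1/16
E[|S_4|] = Σ_m |m|·P(S_4=m) = 24/16 = 3/2

Answer: 3/2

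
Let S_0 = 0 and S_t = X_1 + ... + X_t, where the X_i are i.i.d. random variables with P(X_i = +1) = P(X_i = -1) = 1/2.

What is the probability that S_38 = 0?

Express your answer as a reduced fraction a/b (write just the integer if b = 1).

To return to 0 after 38 steps: need exactly 19 steps of +1 and 19 of -1.
Favorable paths: C(38,19) = 35345263800
Total paths: 2^38 = 274877906944
P = 35345263800/274877906944 = 4418157975/34359738368

Answer: 4418157975/34359738368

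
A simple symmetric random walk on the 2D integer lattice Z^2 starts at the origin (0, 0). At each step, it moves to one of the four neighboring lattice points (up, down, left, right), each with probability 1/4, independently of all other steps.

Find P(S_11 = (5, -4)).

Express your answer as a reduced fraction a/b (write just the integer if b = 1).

Answer: 2541/2097152

Derivation:
Let h be the number of horizontal steps (so 11-h are vertical). To end at (5,-4) need (h+5)/2 right-steps and ((11-h)-4)/2 up-steps.
Sum over h with 5 ≤ h ≤ 7, h ≡ 1 (mod 2), 11-h ≡ 0 (mod 2):
h=5: C(11,5)·C(5,5)·C(6,1) = 462·1·6 = 2772
h=7: C(11,7)·C(7,6)·C(4,0) = 330·7·1 = 2310
Total favorable: 5082
Total paths: 4^11 = 4194304
P = 5082/4194304 = 2541/2097152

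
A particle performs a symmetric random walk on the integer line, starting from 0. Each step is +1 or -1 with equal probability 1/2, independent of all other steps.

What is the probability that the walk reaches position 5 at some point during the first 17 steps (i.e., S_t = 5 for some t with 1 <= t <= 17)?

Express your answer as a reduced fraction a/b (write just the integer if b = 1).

Answer: 7795/32768

Derivation:
Count via complement. Let g(t,s) = #length-t paths at position s with S_1..S_t all ≠ 5.
g(t,s) = g(t-1,s-1) + g(t-1,s+1) for s ≠ 5; g(t,5) = 0.
t=0: g(0,0)=1
t=1: g(1,-1)=1 g(1,1)=1
t=2: g(2,-2)=1 g(2,0)=2 g(2,2)=1
t=3: g(3,-3)=1 g(3,-1)=3 g(3,1)=3 g(3,3)=1
t=4: g(4,-4)=1 g(4,-2)=4 g(4,0)=6 g(4,2)=4 g(4,4)=1
t=5: g(5,-5)=1 g(5,-3)=5 g(5,-1)=10 g(5,1)=10 g(5,3)=5
t=6: g(6,-6)=1 g(6,-4)=6 g(6,-2)=15 g(6,0)=20 g(6,2)=15 g(6,4)=5
t=7: g(7,-7)=1 g(7,-5)=7 g(7,-3)=21 g(7,-1)=35 g(7,1)=35 g(7,3)=20
t=8: g(8,-8)=1 g(8,-6)=8 g(8,-4)=28 g(8,-2)=56 g(8,0)=70 g(8,2)=55 g(8,4)=20
t=9: g(9,-9)=1 g(9,-7)=9 g(9,-5)=36 g(9,-3)=84 g(9,-1)=126 g(9,1)=125 g(9,3)=75
t=10: g(10,-10)=1 g(10,-8)=10 g(10,-6)=45 g(10,-4)=120 g(10,-2)=210 g(10,0)=251 g(10,2)=200 g(10,4)=75
t=11: g(11,-11)=1 g(11,-9)=11 g(11,-7)=55 g(11,-5)=165 g(11,-3)=330 g(11,-1)=461 g(11,1)=451 g(11,3)=275
t=12: g(12,-12)=1 g(12,-10)=12 g(12,-8)=66 g(12,-6)=220 g(12,-4)=495 g(12,-2)=791 g(12,0)=912 g(12,2)=726 g(12,4)=275
t=13: g(13,-13)=1 g(13,-11)=13 g(13,-9)=78 g(13,-7)=286 g(13,-5)=715 g(13,-3)=1286 g(13,-1)=1703 g(13,1)=1638 g(13,3)=1001
t=14: g(14,-14)=1 g(14,-12)=14 g(14,-10)=91 g(14,-8)=364 g(14,-6)=1001 g(14,-4)=2001 g(14,-2)=2989 g(14,0)=3341 g(14,2)=2639 g(14,4)=1001
t=15: g(15,-15)=1 g(15,-13)=15 g(15,-11)=105 g(15,-9)=455 g(15,-7)=1365 g(15,-5)=3002 g(15,-3)=4990 g(15,-1)=6330 g(15,1)=5980 g(15,3)=3640
t=16: g(16,-16)=1 g(16,-14)=16 g(16,-12)=120 g(16,-10)=560 g(16,-8)=1820 g(16,-6)=4367 g(16,-4)=7992 g(16,-2)=11320 g(16,0)=12310 g(16,2)=9620 g(16,4)=3640
t=17: g(17,-17)=1 g(17,-15)=17 g(17,-13)=136 g(17,-11)=680 g(17,-9)=2380 g(17,-7)=6187 g(17,-5)=12359 g(17,-3)=19312 g(17,-1)=23630 g(17,1)=21930 g(17,3)=13260
Paths never hitting 5: Σ_s g(17,s) = 99892
Paths hitting 5: 2^17 - 99892 = 31180
P = 31180/131072 = 7795/32768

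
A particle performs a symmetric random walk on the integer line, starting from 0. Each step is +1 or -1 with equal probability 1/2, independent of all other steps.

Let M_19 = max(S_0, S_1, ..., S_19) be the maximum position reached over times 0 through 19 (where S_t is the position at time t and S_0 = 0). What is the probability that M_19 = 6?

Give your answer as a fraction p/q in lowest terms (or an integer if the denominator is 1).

Let M_19 = max(S_0,...,S_19). Use the reflection principle: for j ≥ 1, #{paths with M_19 ≥ j} = #{S_19 ≥ j} + #{S_19 ≥ j+1}.
By reflection, #{M_19 ≥ 6} = #{S_19 ≥ 6} + #{S_19 ≥ 7} = 43796 + 43796 = 87592.
#{M_19 ≥ 7} = #{S_19 ≥ 7} + #{S_19 ≥ 8} = 43796 + 16664 = 60460.
#{M_19 = 6} = 87592 - 60460 = 27132.
P(M_19 = 6) = 27132/524288 = 6783/131072

Answer: 6783/131072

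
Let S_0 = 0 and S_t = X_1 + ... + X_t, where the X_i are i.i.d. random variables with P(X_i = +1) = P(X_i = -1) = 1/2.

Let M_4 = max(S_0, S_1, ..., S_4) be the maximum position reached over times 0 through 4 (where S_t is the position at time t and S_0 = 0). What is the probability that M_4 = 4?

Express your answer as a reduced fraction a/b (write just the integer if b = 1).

Answer: 1/16

Derivation:
Let M_4 = max(S_0,...,S_4). Use the reflection principle: for j ≥ 1, #{paths with M_4 ≥ j} = #{S_4 ≥ j} + #{S_4 ≥ j+1}.
By reflection, #{M_4 ≥ 4} = #{S_4 ≥ 4} + #{S_4 ≥ 5} = 1 + 0 = 1.
#{M_4 ≥ 5} = #{S_4 ≥ 5} + #{S_4 ≥ 6} = 0 + 0 = 0.
#{M_4 = 4} = 1 - 0 = 1.
P(M_4 = 4) = 1/16 = 1/16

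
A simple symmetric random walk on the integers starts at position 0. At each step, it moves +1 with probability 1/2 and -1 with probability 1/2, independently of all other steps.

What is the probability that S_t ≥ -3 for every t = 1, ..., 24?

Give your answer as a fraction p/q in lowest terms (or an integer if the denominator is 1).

Answer: 2414425/4194304

Derivation:
Let f(t,s) = #length-t paths at position s with S_1..S_t all ≥ -3.
f(t,s) = f(t-1,s-1) + f(t-1,s+1) for s ≥ -3; f(t,s) = 0 for s < -3.
t=0: f(0,0)=1
t=1: f(1,-1)=1 f(1,1)=1
t=2: f(2,-2)=1 f(2,0)=2 f(2,2)=1
t=3: f(3,-3)=1 f(3,-1)=3 f(3,1)=3 f(3,3)=1
t=4: f(4,-2)=4 f(4,0)=6 f(4,2)=4 f(4,4)=1
t=5: f(5,-3)=4 f(5,-1)=10 f(5,1)=10 f(5,3)=5 f(5,5)=1
t=6: f(6,-2)=14 f(6,0)=20 f(6,2)=15 f(6,4)=6 f(6,6)=1
t=7: f(7,-3)=14 f(7,-1)=34 f(7,1)=35 f(7,3)=21 f(7,5)=7 f(7,7)=1
t=8: f(8,-2)=48 f(8,0)=69 f(8,2)=56 f(8,4)=28 f(8,6)=8 f(8,8)=1
t=9: f(9,-3)=48 f(9,-1)=117 f(9,1)=125 f(9,3)=84 f(9,5)=36 f(9,7)=9 f(9,9)=1
t=10: f(10,-2)=165 f(10,0)=242 f(10,2)=209 f(10,4)=120 f(10,6)=45 f(10,8)=10 f(10,10)=1
t=11: f(11,-3)=165 f(11,-1)=407 f(11,1)=451 f(11,3)=329 f(11,5)=165 f(11,7)=55 f(11,9)=11 f(11,11)=1
t=12: f(12,-2)=572 f(12,0)=858 f(12,2)=780 f(12,4)=494 f(12,6)=220 f(12,8)=66 f(12,10)=12 f(12,12)=1
t=13: f(13,-3)=572 f(13,-1)=1430 f(13,1)=1638 f(13,3)=1274 f(13,5)=714 f(13,7)=286 f(13,9)=78 f(13,11)=13 f(13,13)=1
t=14: f(14,-2)=2002 f(14,0)=3068 f(14,2)=2912 f(14,4)=1988 f(14,6)=1000 f(14,8)=364 f(14,10)=91 f(14,12)=14 f(14,14)=1
t=15: f(15,-3)=2002 f(15,-1)=5070 f(15,1)=5980 f(15,3)=4900 f(15,5)=2988 f(15,7)=1364 f(15,9)=455 f(15,11)=105 f(15,13)=15 f(15,15)=1
t=16: f(16,-2)=7072 f(16,0)=11050 f(16,2)=10880 f(16,4)=7888 f(16,6)=4352 f(16,8)=1819 f(16,10)=560 f(16,12)=120 f(16,14)=16 f(16,16)=1
t=17: f(17,-3)=7072 f(17,-1)=18122 f(17,1)=21930 f(17,3)=18768 f(17,5)=12240 f(17,7)=6171 f(17,9)=2379 f(17,11)=680 f(17,13)=136 f(17,15)=17 f(17,17)=1
t=18: f(18,-2)=25194 f(18,0)=40052 f(18,2)=40698 f(18,4)=31008 f(18,6)=18411 f(18,8)=8550 f(18,10)=3059 f(18,12)=816 f(18,14)=153 f(18,16)=18 f(18,18)=1
t=19: f(19,-3)=25194 f(19,-1)=65246 f(19,1)=80750 f(19,3)=71706 f(19,5)=49419 f(19,7)=26961 f(19,9)=11609 f(19,11)=3875 f(19,13)=969 f(19,15)=171 f(19,17)=19 f(19,19)=1
t=20: f(20,-2)=90440 f(20,0)=145996 f(20,2)=152456 f(20,4)=121125 f(20,6)=76380 f(20,8)=38570 f(20,10)=15484 f(20,12)=4844 f(20,14)=1140 f(20,16)=190 f(20,18)=20 f(20,20)=1
t=21: f(21,-3)=90440 f(21,-1)=236436 f(21,1)=298452 f(21,3)=273581 f(21,5)=197505 f(21,7)=114950 f(21,9)=54054 f(21,11)=20328 f(21,13)=5984 f(21,15)=1330 f(21,17)=210 f(21,19)=21 f(21,21)=1
t=22: f(22,-2)=326876 f(22,0)=534888 f(22,2)=572033 f(22,4)=471086 f(22,6)=312455 f(22,8)=169004 f(22,10)=74382 f(22,12)=26312 f(22,14)=7314 f(22,16)=1540 f(22,18)=231 f(22,20)=22 f(22,22)=1
t=23: f(23,-3)=326876 f(23,-1)=861764 f(23,1)=1106921 f(23,3)=1043119 f(23,5)=783541 f(23,7)=481459 f(23,9)=243386 f(23,11)=100694 f(23,13)=33626 f(23,15)=8854 f(23,17)=1771 f(23,19)=253 f(23,21)=23 f(23,23)=1
t=24: f(24,-2)=1188640 f(24,0)=1968685 f(24,2)=2150040 f(24,4)=1826660 f(24,6)=1265000 f(24,8)=724845 f(24,10)=344080 f(24,12)=134320 f(24,14)=42480 f(24,16)=10625 f(24,18)=2024 f(24,20)=276 f(24,22)=24 f(24,24)=1
Σ_s f(24,s) = 9657700
P = 9657700/16777216 = 2414425/4194304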